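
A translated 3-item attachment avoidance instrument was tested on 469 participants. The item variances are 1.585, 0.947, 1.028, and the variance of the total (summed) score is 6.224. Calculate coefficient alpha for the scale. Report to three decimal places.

Σσᵢ² = 1.585 + 0.947 + 1.028 = 3.560
α = (k/(k−1))·(1 − Σσᵢ²/σ²_T) = (3/2)·(1 − 3.560/6.224) = 0.642

coefficient alpha = 0.642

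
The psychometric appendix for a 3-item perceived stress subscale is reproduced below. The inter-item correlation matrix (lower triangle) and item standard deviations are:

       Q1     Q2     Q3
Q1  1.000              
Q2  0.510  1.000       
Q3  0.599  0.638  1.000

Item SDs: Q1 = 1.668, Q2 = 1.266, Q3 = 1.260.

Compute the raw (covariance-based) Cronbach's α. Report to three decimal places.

Σσ²ᵢ = 1.668² + 1.266² + 1.260² = 5.9726
Covariances σ_ij = r_ij · s_i · s_j:
  σ(Q1,Q2) = 0.510 × 1.668 × 1.266 = 1.0770
  σ(Q1,Q3) = 0.599 × 1.668 × 1.260 = 1.2589
  σ(Q2,Q3) = 0.638 × 1.266 × 1.260 = 1.0177
σ²_T = Σσ²ᵢ + 2·Σσ_ij = 5.9726 + 2 × 3.3536 = 12.6798
α = (3/2)·(1 − 5.9726/12.6798) = 0.793

Cronbach's α = 0.793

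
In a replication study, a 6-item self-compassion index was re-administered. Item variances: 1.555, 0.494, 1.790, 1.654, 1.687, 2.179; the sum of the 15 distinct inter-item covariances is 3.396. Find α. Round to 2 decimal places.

Σσ²ᵢ = 1.555 + 0.494 + 1.790 + 1.654 + 1.687 + 2.179 = 9.359
Sum of distinct covariances = 3.396
σ²_total = Σσ²ᵢ + 2·Σcov = 9.359 + 2 × 3.396 = 16.151
α = (6/5)·(1 − 9.359/16.151) = 0.50

α = 0.50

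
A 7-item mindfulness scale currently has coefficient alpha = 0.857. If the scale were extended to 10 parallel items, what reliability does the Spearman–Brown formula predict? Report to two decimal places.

Length factor m = 10/7 = 1.4286
α' = m·α / (1 + (m−1)·α)
   = 10/7 × 0.857 / (1 + (10/7 − 1) × 0.857)
   = 1.2243 / 1.3673 = 0.90

predicted reliability = 0.90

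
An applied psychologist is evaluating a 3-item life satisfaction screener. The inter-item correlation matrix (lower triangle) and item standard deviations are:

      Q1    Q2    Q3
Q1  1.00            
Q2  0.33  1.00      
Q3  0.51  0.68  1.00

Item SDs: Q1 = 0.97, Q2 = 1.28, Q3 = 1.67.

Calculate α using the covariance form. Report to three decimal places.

Σσ²ᵢ = 0.97² + 1.28² + 1.67² = 5.3682
Covariances σ_ij = r_ij · s_i · s_j:
  σ(Q1,Q2) = 0.33 × 0.97 × 1.28 = 0.4097
  σ(Q1,Q3) = 0.51 × 0.97 × 1.67 = 0.8261
  σ(Q2,Q3) = 0.68 × 1.28 × 1.67 = 1.4536
σ²_T = Σσ²ᵢ + 2·Σσ_ij = 5.3682 + 2 × 2.6894 = 10.7470
α = (3/2)·(1 − 5.3682/10.7470) = 0.751

α = 0.751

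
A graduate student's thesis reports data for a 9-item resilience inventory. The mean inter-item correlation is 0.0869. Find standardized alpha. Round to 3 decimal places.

Standardized α = k·r̄ / (1 + (k−1)·r̄) = 9 × 0.0869 / (1 + 8 × 0.0869)
  = 0.7821 / 1.6952 = 0.461

α = 0.461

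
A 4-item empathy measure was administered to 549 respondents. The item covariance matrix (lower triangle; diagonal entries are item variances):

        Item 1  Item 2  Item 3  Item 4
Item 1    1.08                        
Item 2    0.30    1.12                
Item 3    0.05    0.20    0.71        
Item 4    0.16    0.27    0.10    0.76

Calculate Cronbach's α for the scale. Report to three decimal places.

Cronbach's α = 0.494

Σσ²ᵢ = 1.08 + 1.12 + 0.71 + 0.76 = 3.67
Sum of off-diagonal covariances = 1.08
σ²_total = 3.67 + 2 × 1.08 = 5.83
α = (k/(k−1))·(1 − Σσ²ᵢ/σ²_total) = (4/3)·(1 − 3.67/5.83) = 0.494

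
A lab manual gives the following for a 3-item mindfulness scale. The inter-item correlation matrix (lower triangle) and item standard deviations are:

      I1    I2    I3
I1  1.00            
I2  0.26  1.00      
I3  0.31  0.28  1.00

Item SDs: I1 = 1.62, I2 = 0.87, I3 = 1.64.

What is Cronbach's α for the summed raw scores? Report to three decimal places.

Σσ²ᵢ = 1.62² + 0.87² + 1.64² = 6.0709
Covariances σ_ij = r_ij · s_i · s_j:
  σ(I1,I2) = 0.26 × 1.62 × 0.87 = 0.3664
  σ(I1,I3) = 0.31 × 1.62 × 1.64 = 0.8236
  σ(I2,I3) = 0.28 × 0.87 × 1.64 = 0.3995
σ²_T = Σσ²ᵢ + 2·Σσ_ij = 6.0709 + 2 × 1.5895 = 9.2499
α = (3/2)·(1 − 6.0709/9.2499) = 0.516

α = 0.516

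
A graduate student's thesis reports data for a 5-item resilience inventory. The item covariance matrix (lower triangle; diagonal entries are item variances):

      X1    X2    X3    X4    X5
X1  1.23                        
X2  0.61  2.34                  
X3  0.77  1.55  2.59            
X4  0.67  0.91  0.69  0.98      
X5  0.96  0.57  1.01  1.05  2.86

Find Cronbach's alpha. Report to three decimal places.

Σσ²ᵢ = 1.23 + 2.34 + 2.59 + 0.98 + 2.86 = 10.00
Σ_{i<j} σ_ij = 8.79
σ²_total = 10.00 + 2 × 8.79 = 27.58
α = (k/(k−1))·(1 − Σσ²ᵢ/σ²_total) = (5/4)·(1 − 10.00/27.58) = 0.797

Cronbach's alpha = 0.797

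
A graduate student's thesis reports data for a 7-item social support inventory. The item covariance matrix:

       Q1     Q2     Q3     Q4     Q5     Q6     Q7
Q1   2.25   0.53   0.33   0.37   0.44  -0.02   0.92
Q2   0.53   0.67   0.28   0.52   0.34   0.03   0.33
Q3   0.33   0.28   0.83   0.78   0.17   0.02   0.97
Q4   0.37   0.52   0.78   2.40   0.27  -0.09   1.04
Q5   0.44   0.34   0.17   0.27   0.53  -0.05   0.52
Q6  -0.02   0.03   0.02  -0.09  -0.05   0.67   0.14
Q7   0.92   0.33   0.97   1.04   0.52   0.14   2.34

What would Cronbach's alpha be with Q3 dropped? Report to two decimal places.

Remaining items: Q1, Q2, Q4, Q5, Q6, Q7 (k = 6).
Σσ²ᵢ = 2.25 + 0.67 + 2.40 + 0.53 + 0.67 + 2.34 = 8.86
total variance = 8.86 + 2 × 5.29 = 19.44
α (item deleted) = (6/5)·(1 − 8.86/19.44) = 0.65

Cronbach's alpha = 0.65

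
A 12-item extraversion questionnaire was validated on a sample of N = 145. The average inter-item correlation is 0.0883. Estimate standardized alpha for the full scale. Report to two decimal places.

α = 0.54

Standardized α = k·r̄ / (1 + (k−1)·r̄) = 12 × 0.0883 / (1 + 11 × 0.0883)
  = 1.0596 / 1.9713 = 0.54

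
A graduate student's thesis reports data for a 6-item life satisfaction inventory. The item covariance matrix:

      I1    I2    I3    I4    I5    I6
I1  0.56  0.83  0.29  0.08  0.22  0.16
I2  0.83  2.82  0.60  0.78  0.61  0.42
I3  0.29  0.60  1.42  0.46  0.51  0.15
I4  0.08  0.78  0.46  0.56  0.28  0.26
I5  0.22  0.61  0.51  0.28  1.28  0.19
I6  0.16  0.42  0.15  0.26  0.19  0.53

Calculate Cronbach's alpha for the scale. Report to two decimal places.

α = 0.74

sum of item variances = 0.56 + 2.82 + 1.42 + 0.56 + 1.28 + 0.53 = 7.17
Sum of off-diagonal covariances = 5.84
Var(T) = 7.17 + 2 × 5.84 = 18.85
α = (k/(k−1))·(1 − sum of item variances/Var(T)) = (6/5)·(1 − 7.17/18.85) = 0.74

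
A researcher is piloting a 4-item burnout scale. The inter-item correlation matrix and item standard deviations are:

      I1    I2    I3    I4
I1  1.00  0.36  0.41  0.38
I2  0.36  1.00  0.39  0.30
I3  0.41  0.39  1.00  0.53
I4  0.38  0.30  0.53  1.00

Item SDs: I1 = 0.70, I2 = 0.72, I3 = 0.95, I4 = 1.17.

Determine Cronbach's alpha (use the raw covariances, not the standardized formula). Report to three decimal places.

Cronbach's alpha = 0.711

Σσ²ᵢ = 0.70² + 0.72² + 0.95² + 1.17² = 3.2798
Covariances σ_ij = r_ij · s_i · s_j:
  σ(I1,I2) = 0.36 × 0.70 × 0.72 = 0.1814
  σ(I1,I3) = 0.41 × 0.70 × 0.95 = 0.2726
  σ(I1,I4) = 0.38 × 0.70 × 1.17 = 0.3112
  σ(I2,I3) = 0.39 × 0.72 × 0.95 = 0.2668
  σ(I2,I4) = 0.30 × 0.72 × 1.17 = 0.2527
  σ(I3,I4) = 0.53 × 0.95 × 1.17 = 0.5891
σ²_T = Σσ²ᵢ + 2·Σσ_ij = 3.2798 + 2 × 1.8738 = 7.0274
α = (4/3)·(1 − 3.2798/7.0274) = 0.711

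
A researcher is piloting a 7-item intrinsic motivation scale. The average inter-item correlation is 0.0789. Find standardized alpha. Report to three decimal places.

Standardized α = k·r̄ / (1 + (k−1)·r̄) = 7 × 0.0789 / (1 + 6 × 0.0789)
  = 0.5523 / 1.4734 = 0.375

standardized alpha = 0.375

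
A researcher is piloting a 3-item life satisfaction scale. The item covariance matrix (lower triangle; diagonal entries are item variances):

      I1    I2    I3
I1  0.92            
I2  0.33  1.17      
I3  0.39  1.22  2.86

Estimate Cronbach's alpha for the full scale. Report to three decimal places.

α = 0.659

Σσᵢ² = 0.92 + 1.17 + 2.86 = 4.95
Sum of the distinct covariances = 1.94
σ²_T = 4.95 + 2 × 1.94 = 8.83
α = (k/(k−1))·(1 − Σσᵢ²/σ²_T) = (3/2)·(1 − 4.95/8.83) = 0.659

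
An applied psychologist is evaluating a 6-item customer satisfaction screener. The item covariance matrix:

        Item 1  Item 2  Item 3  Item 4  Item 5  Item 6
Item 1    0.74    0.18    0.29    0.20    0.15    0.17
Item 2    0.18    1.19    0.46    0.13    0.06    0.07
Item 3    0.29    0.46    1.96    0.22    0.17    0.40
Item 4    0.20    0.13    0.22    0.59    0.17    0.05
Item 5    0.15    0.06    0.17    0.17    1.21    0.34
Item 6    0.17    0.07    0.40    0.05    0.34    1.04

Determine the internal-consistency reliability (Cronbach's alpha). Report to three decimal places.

α = 0.572

sum of item variances = 0.74 + 1.19 + 1.96 + 0.59 + 1.21 + 1.04 = 6.73
Sum of the distinct covariances = 3.06
σ²_T = 6.73 + 2 × 3.06 = 12.85
α = (k/(k−1))·(1 − sum of item variances/σ²_T) = (6/5)·(1 − 6.73/12.85) = 0.572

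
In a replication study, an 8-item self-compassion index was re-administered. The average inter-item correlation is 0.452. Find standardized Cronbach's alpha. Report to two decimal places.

Standardized α = k·r̄ / (1 + (k−1)·r̄) = 8 × 0.452 / (1 + 7 × 0.452)
  = 3.6160 / 4.1640 = 0.87

standardized Cronbach's alpha = 0.87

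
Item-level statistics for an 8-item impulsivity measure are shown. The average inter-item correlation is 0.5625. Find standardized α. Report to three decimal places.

Standardized α = k·r̄ / (1 + (k−1)·r̄) = 8 × 0.5625 / (1 + 7 × 0.5625)
  = 4.5000 / 4.9375 = 0.911

α = 0.911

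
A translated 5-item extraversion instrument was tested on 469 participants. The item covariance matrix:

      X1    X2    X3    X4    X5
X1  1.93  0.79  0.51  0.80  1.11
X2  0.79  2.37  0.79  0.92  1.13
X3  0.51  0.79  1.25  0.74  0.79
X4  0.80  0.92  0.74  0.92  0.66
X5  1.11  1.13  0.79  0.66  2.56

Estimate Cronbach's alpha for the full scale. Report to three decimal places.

α = 0.808

ΣVar(i) = 1.93 + 2.37 + 1.25 + 0.92 + 2.56 = 9.03
Sum of the distinct covariances = 8.24
σ²_total = 9.03 + 2 × 8.24 = 25.51
α = (k/(k−1))·(1 − ΣVar(i)/σ²_total) = (5/4)·(1 − 9.03/25.51) = 0.808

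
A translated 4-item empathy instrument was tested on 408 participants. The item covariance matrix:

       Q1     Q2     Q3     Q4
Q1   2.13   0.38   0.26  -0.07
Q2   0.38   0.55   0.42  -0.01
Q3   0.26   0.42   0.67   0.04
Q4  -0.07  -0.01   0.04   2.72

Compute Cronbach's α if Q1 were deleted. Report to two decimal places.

α = 0.28

Remaining items: Q2, Q3, Q4 (k = 3).
Σσ²ᵢ = 0.55 + 0.67 + 2.72 = 3.94
Var(T) = 3.94 + 2 × 0.45 = 4.84
α (item deleted) = (3/2)·(1 − 3.94/4.84) = 0.28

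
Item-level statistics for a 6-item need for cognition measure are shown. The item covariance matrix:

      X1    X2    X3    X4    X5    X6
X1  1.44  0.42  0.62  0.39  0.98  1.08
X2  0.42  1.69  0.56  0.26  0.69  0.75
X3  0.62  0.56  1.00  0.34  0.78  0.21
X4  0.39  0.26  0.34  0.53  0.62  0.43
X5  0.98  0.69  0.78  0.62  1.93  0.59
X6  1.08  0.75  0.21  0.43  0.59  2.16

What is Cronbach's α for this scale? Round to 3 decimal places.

Cronbach's α = 0.799

sum of item variances = 1.44 + 1.69 + 1.00 + 0.53 + 1.93 + 2.16 = 8.75
Σ_{i<j} σ_ij = 8.72
σ²_T = 8.75 + 2 × 8.72 = 26.19
α = (k/(k−1))·(1 − sum of item variances/σ²_T) = (6/5)·(1 − 8.75/26.19) = 0.799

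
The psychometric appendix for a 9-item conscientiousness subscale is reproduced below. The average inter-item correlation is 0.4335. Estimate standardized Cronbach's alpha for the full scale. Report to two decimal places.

standardized Cronbach's alpha = 0.87

Standardized α = k·r̄ / (1 + (k−1)·r̄) = 9 × 0.4335 / (1 + 8 × 0.4335)
  = 3.9015 / 4.4680 = 0.87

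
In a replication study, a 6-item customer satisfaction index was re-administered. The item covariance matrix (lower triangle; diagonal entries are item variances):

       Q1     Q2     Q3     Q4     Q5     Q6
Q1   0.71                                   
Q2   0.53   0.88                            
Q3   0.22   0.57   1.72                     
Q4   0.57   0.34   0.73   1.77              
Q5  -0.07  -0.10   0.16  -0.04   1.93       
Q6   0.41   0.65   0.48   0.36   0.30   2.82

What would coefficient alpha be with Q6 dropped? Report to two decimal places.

coefficient alpha = 0.57

Remaining items: Q1, Q2, Q3, Q4, Q5 (k = 5).
Σσᵢ² = 0.71 + 0.88 + 1.72 + 1.77 + 1.93 = 7.01
σ²_total = 7.01 + 2 × 2.91 = 12.83
α (item deleted) = (5/4)·(1 − 7.01/12.83) = 0.57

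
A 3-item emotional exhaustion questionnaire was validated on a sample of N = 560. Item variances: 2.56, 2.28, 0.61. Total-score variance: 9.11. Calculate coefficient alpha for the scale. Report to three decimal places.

Σσᵢ² = 2.56 + 2.28 + 0.61 = 5.45
α = (k/(k−1))·(1 − Σσᵢ²/Var(T)) = (3/2)·(1 − 5.45/9.11) = 0.603

coefficient alpha = 0.603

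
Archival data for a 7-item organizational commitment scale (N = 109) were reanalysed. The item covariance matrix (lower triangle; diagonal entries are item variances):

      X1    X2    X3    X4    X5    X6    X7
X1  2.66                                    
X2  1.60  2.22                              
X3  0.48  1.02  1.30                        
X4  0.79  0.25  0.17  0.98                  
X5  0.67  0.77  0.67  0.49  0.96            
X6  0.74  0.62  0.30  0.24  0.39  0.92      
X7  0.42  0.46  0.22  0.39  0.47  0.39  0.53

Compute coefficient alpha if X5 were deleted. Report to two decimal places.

Remaining items: X1, X2, X3, X4, X6, X7 (k = 6).
ΣVar(i) = 2.66 + 2.22 + 1.30 + 0.98 + 0.92 + 0.53 = 8.61
σ²_total = 8.61 + 2 × 8.09 = 24.79
α (item deleted) = (6/5)·(1 − 8.61/24.79) = 0.78

α = 0.78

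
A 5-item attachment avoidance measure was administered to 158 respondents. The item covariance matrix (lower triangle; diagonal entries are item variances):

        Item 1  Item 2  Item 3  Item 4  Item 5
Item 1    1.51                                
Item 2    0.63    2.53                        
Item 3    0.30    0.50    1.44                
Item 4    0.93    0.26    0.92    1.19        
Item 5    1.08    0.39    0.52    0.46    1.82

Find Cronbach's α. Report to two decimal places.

Cronbach's α = 0.73

Σσᵢ² = 1.51 + 2.53 + 1.44 + 1.19 + 1.82 = 8.49
Sum of off-diagonal covariances = 5.99
σ²_total = 8.49 + 2 × 5.99 = 20.47
α = (k/(k−1))·(1 − Σσᵢ²/σ²_total) = (5/4)·(1 − 8.49/20.47) = 0.73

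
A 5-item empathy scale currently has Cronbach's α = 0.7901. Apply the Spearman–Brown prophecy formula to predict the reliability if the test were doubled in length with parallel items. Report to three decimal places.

Length factor m = 2
α' = m·α / (1 + (m−1)·α)
   = 2 × 0.7901 / (1 + (2 − 1) × 0.7901)
   = 1.5802 / 1.7901 = 0.883

predicted reliability = 0.883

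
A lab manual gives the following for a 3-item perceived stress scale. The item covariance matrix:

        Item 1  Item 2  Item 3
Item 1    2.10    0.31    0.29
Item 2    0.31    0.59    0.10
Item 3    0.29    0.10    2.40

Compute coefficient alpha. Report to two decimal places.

sum of item variances = 2.10 + 0.59 + 2.40 = 5.09
Sum of the distinct covariances = 0.70
total variance = 5.09 + 2 × 0.70 = 6.49
α = (k/(k−1))·(1 − sum of item variances/total variance) = (3/2)·(1 − 5.09/6.49) = 0.32

α = 0.32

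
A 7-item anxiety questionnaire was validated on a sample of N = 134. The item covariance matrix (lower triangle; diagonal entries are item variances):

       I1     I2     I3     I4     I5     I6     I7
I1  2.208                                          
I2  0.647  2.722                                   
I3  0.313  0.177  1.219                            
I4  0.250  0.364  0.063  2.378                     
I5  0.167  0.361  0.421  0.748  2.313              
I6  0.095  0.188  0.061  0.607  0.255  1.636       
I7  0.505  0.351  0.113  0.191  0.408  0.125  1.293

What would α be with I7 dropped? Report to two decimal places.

α = 0.52

Remaining items: I1, I2, I3, I4, I5, I6 (k = 6).
Σσ²ᵢ = 2.208 + 2.722 + 1.219 + 2.378 + 2.313 + 1.636 = 12.476
σ²_total = 12.476 + 2 × 4.717 = 21.910
α (item deleted) = (6/5)·(1 − 12.476/21.910) = 0.52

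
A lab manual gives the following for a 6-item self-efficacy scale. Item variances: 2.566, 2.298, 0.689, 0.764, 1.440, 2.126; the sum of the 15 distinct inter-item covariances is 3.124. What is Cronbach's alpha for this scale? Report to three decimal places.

Σσᵢ² = 2.566 + 2.298 + 0.689 + 0.764 + 1.440 + 2.126 = 9.883
Sum of distinct covariances = 3.124
σ²_T = Σσᵢ² + 2·Σcov = 9.883 + 2 × 3.124 = 16.131
α = (6/5)·(1 − 9.883/16.131) = 0.465

α = 0.465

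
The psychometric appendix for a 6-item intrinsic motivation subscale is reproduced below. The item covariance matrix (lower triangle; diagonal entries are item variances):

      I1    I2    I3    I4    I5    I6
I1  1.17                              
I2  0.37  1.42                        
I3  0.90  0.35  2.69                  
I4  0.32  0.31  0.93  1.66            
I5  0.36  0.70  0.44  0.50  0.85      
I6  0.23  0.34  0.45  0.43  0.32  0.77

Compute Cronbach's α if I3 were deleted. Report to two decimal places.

α = 0.71

Remaining items: I1, I2, I4, I5, I6 (k = 5).
sum of item variances = 1.17 + 1.42 + 1.66 + 0.85 + 0.77 = 5.87
Var(T) = 5.87 + 2 × 3.88 = 13.63
α (item deleted) = (5/4)·(1 − 5.87/13.63) = 0.71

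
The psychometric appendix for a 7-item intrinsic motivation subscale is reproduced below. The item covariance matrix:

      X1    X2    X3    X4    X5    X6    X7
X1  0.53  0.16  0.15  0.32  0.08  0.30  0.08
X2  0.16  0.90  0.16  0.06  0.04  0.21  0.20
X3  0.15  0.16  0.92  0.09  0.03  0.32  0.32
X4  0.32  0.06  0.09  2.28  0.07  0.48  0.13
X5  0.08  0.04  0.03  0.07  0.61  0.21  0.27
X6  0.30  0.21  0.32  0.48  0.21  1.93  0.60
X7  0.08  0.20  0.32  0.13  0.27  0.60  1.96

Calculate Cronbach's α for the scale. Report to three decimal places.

α = 0.565

ΣVar(i) = 0.53 + 0.90 + 0.92 + 2.28 + 0.61 + 1.93 + 1.96 = 9.13
Sum of off-diagonal covariances = 4.28
σ²_total = 9.13 + 2 × 4.28 = 17.69
α = (k/(k−1))·(1 − ΣVar(i)/σ²_total) = (7/6)·(1 − 9.13/17.69) = 0.565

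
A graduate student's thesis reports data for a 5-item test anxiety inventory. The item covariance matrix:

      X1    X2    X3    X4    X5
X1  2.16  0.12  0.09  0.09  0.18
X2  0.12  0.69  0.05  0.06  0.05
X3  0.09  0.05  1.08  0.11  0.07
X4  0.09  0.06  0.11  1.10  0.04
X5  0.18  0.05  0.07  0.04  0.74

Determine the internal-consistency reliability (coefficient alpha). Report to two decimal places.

Σσ²ᵢ = 2.16 + 0.69 + 1.08 + 1.10 + 0.74 = 5.77
Sum of off-diagonal covariances = 0.86
Var(T) = 5.77 + 2 × 0.86 = 7.49
α = (k/(k−1))·(1 − Σσ²ᵢ/Var(T)) = (5/4)·(1 − 5.77/7.49) = 0.29

α = 0.29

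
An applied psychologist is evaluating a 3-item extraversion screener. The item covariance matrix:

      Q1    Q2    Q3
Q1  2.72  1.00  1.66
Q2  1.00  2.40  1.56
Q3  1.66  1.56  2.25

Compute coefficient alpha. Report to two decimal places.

α = 0.80

Σσ²ᵢ = 2.72 + 2.40 + 2.25 = 7.37
Sum of the distinct covariances = 4.22
total variance = 7.37 + 2 × 4.22 = 15.81
α = (k/(k−1))·(1 − Σσ²ᵢ/total variance) = (3/2)·(1 − 7.37/15.81) = 0.80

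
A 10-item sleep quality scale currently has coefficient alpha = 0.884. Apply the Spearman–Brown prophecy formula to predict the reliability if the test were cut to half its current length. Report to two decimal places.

Length factor m = 1/2
α' = m·α / (1 − (1−m)·α)
   = 1/2 × 0.884 / (1 − (1 − 1/2) × 0.884)
   = 0.4420 / 0.5580 = 0.79

predicted reliability = 0.79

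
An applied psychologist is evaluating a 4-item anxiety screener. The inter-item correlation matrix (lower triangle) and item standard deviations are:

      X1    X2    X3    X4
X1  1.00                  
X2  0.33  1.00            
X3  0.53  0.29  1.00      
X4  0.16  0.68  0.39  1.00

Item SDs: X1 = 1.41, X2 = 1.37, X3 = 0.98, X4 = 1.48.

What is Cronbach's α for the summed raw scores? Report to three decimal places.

Σσ²ᵢ = 1.41² + 1.37² + 0.98² + 1.48² = 7.0158
Covariances σ_ij = r_ij · s_i · s_j:
  σ(X1,X2) = 0.33 × 1.41 × 1.37 = 0.6375
  σ(X1,X3) = 0.53 × 1.41 × 0.98 = 0.7324
  σ(X1,X4) = 0.16 × 1.41 × 1.48 = 0.3339
  σ(X2,X3) = 0.29 × 1.37 × 0.98 = 0.3894
  σ(X2,X4) = 0.68 × 1.37 × 1.48 = 1.3788
  σ(X3,X4) = 0.39 × 0.98 × 1.48 = 0.5657
σ²_T = Σσ²ᵢ + 2·Σσ_ij = 7.0158 + 2 × 4.0377 = 15.0912
α = (4/3)·(1 − 7.0158/15.0912) = 0.713

Cronbach's α = 0.713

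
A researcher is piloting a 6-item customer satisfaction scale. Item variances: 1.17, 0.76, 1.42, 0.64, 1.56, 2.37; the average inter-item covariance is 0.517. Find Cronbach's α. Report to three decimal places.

Cronbach's α = 0.794

Σσ²ᵢ = 1.17 + 0.76 + 1.42 + 0.64 + 1.56 + 2.37 = 7.92
Sum of the 15 distinct covariances = 15 × 0.517 = 7.755
σ²_T = Σσ²ᵢ + 2·Σcov = 7.92 + 2 × 7.755 = 23.430
α = (6/5)·(1 − 7.92/23.430) = 0.794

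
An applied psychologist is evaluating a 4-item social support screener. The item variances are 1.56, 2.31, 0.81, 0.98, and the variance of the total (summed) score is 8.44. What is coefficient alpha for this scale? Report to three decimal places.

coefficient alpha = 0.439

sum of item variances = 1.56 + 2.31 + 0.81 + 0.98 = 5.66
α = (k/(k−1))·(1 − sum of item variances/σ²_T) = (4/3)·(1 − 5.66/8.44) = 0.439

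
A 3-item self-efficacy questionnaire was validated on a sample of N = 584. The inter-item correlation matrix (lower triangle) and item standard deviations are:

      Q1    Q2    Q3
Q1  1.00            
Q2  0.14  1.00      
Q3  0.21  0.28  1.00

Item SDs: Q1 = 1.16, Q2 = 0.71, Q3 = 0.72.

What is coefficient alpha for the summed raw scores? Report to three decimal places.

coefficient alpha = 0.402

Σσ²ᵢ = 1.16² + 0.71² + 0.72² = 2.3681
Covariances σ_ij = r_ij · s_i · s_j:
  σ(Q1,Q2) = 0.14 × 1.16 × 0.71 = 0.1153
  σ(Q1,Q3) = 0.21 × 1.16 × 0.72 = 0.1754
  σ(Q2,Q3) = 0.28 × 0.71 × 0.72 = 0.1431
σ²_T = Σσ²ᵢ + 2·Σσ_ij = 2.3681 + 2 × 0.4338 = 3.2357
α = (3/2)·(1 − 2.3681/3.2357) = 0.402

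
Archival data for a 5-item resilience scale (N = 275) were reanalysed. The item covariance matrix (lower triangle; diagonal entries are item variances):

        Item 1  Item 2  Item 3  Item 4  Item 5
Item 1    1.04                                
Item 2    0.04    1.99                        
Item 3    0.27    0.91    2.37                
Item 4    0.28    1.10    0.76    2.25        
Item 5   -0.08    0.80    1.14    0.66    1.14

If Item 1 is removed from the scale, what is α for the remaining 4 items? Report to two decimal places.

Remaining items: Item 2, Item 3, Item 4, Item 5 (k = 4).
sum of item variances = 1.99 + 2.37 + 2.25 + 1.14 = 7.75
σ²_total = 7.75 + 2 × 5.37 = 18.49
α (item deleted) = (4/3)·(1 − 7.75/18.49) = 0.77

α = 0.77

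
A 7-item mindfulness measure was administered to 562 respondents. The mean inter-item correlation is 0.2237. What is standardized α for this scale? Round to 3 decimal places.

Standardized α = k·r̄ / (1 + (k−1)·r̄) = 7 × 0.2237 / (1 + 6 × 0.2237)
  = 1.5659 / 2.3422 = 0.669

standardized α = 0.669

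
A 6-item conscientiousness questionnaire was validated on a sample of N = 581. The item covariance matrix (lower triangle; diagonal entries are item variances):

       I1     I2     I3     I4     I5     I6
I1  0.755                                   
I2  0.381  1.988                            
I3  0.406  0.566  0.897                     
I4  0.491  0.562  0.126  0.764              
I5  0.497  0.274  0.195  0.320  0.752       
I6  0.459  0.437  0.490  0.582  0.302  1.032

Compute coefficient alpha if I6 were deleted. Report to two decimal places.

Remaining items: I1, I2, I3, I4, I5 (k = 5).
ΣVar(i) = 0.755 + 1.988 + 0.897 + 0.764 + 0.752 = 5.156
total variance = 5.156 + 2 × 3.818 = 12.792
α (item deleted) = (5/4)·(1 − 5.156/12.792) = 0.75

α = 0.75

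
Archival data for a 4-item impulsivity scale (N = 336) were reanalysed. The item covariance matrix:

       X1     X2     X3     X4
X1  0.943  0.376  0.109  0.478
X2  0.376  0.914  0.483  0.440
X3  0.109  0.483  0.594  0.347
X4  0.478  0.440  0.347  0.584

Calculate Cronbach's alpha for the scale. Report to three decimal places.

Σσ²ᵢ = 0.943 + 0.914 + 0.594 + 0.584 = 3.035
Sum of the distinct covariances = 2.233
total variance = 3.035 + 2 × 2.233 = 7.501
α = (k/(k−1))·(1 − Σσ²ᵢ/total variance) = (4/3)·(1 − 3.035/7.501) = 0.794

Cronbach's alpha = 0.794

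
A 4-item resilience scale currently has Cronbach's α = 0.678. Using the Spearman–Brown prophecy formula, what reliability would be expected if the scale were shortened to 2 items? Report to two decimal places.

predicted reliability = 0.51

Length factor m = 2/4 = 0.5000
α' = m·α / (1 − (1−m)·α)
   = 2/4 × 0.678 / (1 − (1 − 2/4) × 0.678)
   = 0.3390 / 0.6610 = 0.51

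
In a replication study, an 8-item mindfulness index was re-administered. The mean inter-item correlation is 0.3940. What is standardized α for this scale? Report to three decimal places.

Standardized α = k·r̄ / (1 + (k−1)·r̄) = 8 × 0.3940 / (1 + 7 × 0.3940)
  = 3.1520 / 3.7580 = 0.839

α = 0.839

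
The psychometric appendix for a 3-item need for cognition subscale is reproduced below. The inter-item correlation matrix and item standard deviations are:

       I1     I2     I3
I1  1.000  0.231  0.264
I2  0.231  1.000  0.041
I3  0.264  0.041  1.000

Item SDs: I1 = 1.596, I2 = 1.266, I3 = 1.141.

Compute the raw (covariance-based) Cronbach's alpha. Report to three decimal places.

α = 0.405

Σσ²ᵢ = 1.596² + 1.266² + 1.141² = 5.4519
Covariances σ_ij = r_ij · s_i · s_j:
  σ(I1,I2) = 0.231 × 1.596 × 1.266 = 0.4667
  σ(I1,I3) = 0.264 × 1.596 × 1.141 = 0.4808
  σ(I2,I3) = 0.041 × 1.266 × 1.141 = 0.0592
σ²_T = Σσ²ᵢ + 2·Σσ_ij = 5.4519 + 2 × 1.0067 = 7.4653
α = (3/2)·(1 − 5.4519/7.4653) = 0.405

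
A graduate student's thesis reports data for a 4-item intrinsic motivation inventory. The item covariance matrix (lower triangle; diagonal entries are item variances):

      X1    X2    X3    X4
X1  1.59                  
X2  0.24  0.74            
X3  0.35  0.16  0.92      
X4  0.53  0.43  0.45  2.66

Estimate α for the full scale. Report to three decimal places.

Σσᵢ² = 1.59 + 0.74 + 0.92 + 2.66 = 5.91
Sum of off-diagonal covariances = 2.16
σ²_total = 5.91 + 2 × 2.16 = 10.23
α = (k/(k−1))·(1 − Σσᵢ²/σ²_total) = (4/3)·(1 − 5.91/10.23) = 0.563

α = 0.563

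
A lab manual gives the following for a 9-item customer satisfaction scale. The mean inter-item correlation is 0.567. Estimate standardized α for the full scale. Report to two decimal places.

standardized α = 0.92

Standardized α = k·r̄ / (1 + (k−1)·r̄) = 9 × 0.567 / (1 + 8 × 0.567)
  = 5.1030 / 5.5360 = 0.92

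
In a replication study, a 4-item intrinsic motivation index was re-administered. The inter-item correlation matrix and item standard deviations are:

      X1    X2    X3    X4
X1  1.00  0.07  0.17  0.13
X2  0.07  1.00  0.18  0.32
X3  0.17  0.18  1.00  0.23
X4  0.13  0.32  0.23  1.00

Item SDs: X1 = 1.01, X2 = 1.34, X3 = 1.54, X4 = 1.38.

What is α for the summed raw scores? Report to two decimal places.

Σσ²ᵢ = 1.01² + 1.34² + 1.54² + 1.38² = 7.0917
Covariances σ_ij = r_ij · s_i · s_j:
  σ(X1,X2) = 0.07 × 1.01 × 1.34 = 0.0947
  σ(X1,X3) = 0.17 × 1.01 × 1.54 = 0.2644
  σ(X1,X4) = 0.13 × 1.01 × 1.38 = 0.1812
  σ(X2,X3) = 0.18 × 1.34 × 1.54 = 0.3714
  σ(X2,X4) = 0.32 × 1.34 × 1.38 = 0.5917
  σ(X3,X4) = 0.23 × 1.54 × 1.38 = 0.4888
σ²_T = Σσ²ᵢ + 2·Σσ_ij = 7.0917 + 2 × 1.9922 = 11.0761
α = (4/3)·(1 − 7.0917/11.0761) = 0.48

α = 0.48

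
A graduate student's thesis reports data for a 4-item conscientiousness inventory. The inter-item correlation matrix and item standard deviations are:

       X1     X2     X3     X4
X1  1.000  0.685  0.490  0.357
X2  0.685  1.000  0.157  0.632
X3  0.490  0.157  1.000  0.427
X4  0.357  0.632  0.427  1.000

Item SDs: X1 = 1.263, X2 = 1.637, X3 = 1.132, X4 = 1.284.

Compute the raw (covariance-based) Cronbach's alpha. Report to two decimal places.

Σσ²ᵢ = 1.263² + 1.637² + 1.132² + 1.284² = 7.2050
Covariances σ_ij = r_ij · s_i · s_j:
  σ(X1,X2) = 0.685 × 1.263 × 1.637 = 1.4163
  σ(X1,X3) = 0.490 × 1.263 × 1.132 = 0.7006
  σ(X1,X4) = 0.357 × 1.263 × 1.284 = 0.5789
  σ(X2,X3) = 0.157 × 1.637 × 1.132 = 0.2909
  σ(X2,X4) = 0.632 × 1.637 × 1.284 = 1.3284
  σ(X3,X4) = 0.427 × 1.132 × 1.284 = 0.6206
σ²_T = Σσ²ᵢ + 2·Σσ_ij = 7.2050 + 2 × 4.9357 = 17.0764
α = (4/3)·(1 − 7.2050/17.0764) = 0.77

α = 0.77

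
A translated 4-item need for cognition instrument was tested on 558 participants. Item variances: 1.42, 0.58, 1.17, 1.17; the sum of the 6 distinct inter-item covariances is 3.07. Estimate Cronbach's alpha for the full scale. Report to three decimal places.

sum of item variances = 1.42 + 0.58 + 1.17 + 1.17 = 4.34
Sum of distinct covariances = 3.07
Var(T) = sum of item variances + 2·Σcov = 4.34 + 2 × 3.07 = 10.48
α = (4/3)·(1 − 4.34/10.48) = 0.781

Cronbach's alpha = 0.781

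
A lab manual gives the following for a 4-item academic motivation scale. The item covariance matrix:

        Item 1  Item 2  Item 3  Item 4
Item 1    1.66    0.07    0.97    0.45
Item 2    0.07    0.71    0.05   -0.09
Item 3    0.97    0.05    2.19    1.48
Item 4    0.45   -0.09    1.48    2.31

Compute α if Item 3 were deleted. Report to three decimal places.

α = 0.233

Remaining items: Item 1, Item 2, Item 4 (k = 3).
Σσ²ᵢ = 1.66 + 0.71 + 2.31 = 4.68
total variance = 4.68 + 2 × 0.43 = 5.54
α (item deleted) = (3/2)·(1 − 4.68/5.54) = 0.233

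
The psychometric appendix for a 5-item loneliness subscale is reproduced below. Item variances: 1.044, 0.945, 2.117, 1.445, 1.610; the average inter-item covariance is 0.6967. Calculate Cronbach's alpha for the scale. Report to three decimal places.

ΣVar(i) = 1.044 + 0.945 + 2.117 + 1.445 + 1.610 = 7.161
Sum of the 10 distinct covariances = 10 × 0.6967 = 6.9670
total variance = ΣVar(i) + 2·Σcov = 7.161 + 2 × 6.9670 = 21.0950
α = (5/4)·(1 − 7.161/21.0950) = 0.826

Cronbach's alpha = 0.826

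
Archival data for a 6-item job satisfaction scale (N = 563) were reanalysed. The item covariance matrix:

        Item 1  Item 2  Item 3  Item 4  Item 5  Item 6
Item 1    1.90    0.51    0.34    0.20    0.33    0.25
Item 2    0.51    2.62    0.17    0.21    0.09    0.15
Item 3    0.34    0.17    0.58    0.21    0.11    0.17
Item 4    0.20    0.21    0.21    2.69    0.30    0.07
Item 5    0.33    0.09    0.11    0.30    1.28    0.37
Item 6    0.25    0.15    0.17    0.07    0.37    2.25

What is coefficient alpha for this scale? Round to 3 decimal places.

Σσᵢ² = 1.90 + 2.62 + 0.58 + 2.69 + 1.28 + 2.25 = 11.32
Σ_{i<j} σ_ij = 3.48
Var(T) = 11.32 + 2 × 3.48 = 18.28
α = (k/(k−1))·(1 − Σσᵢ²/Var(T)) = (6/5)·(1 − 11.32/18.28) = 0.457

coefficient alpha = 0.457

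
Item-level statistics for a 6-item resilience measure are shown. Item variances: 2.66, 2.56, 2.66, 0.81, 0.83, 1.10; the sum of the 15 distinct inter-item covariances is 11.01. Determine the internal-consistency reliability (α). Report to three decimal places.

Σσᵢ² = 2.66 + 2.56 + 2.66 + 0.81 + 0.83 + 1.10 = 10.62
Sum of distinct covariances = 11.01
σ²_T = Σσᵢ² + 2·Σcov = 10.62 + 2 × 11.01 = 32.64
α = (6/5)·(1 − 10.62/32.64) = 0.810

α = 0.810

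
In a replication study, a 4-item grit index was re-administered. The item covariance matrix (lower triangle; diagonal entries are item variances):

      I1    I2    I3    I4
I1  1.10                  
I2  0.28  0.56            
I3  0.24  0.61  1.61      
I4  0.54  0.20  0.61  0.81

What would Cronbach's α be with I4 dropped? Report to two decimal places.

α = 0.61

Remaining items: I1, I2, I3 (k = 3).
ΣVar(i) = 1.10 + 0.56 + 1.61 = 3.27
Var(T) = 3.27 + 2 × 1.13 = 5.53
α (item deleted) = (3/2)·(1 − 3.27/5.53) = 0.61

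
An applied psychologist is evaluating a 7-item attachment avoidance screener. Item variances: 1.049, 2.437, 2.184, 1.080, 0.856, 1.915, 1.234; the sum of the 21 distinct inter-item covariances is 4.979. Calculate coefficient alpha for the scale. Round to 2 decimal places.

sum of item variances = 1.049 + 2.437 + 2.184 + 1.080 + 0.856 + 1.915 + 1.234 = 10.755
Sum of distinct covariances = 4.979
Var(T) = sum of item variances + 2·Σcov = 10.755 + 2 × 4.979 = 20.713
α = (7/6)·(1 − 10.755/20.713) = 0.56

coefficient alpha = 0.56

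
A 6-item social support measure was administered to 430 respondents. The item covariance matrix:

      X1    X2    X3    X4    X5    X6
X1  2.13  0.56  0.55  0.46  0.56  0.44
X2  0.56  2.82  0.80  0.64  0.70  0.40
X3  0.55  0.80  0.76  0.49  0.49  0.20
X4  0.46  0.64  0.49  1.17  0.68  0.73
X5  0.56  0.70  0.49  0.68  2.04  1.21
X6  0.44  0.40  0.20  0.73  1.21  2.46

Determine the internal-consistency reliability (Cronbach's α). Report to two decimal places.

α = 0.73

ΣVar(i) = 2.13 + 2.82 + 0.76 + 1.17 + 2.04 + 2.46 = 11.38
Sum of off-diagonal covariances = 8.91
σ²_total = 11.38 + 2 × 8.91 = 29.20
α = (k/(k−1))·(1 − ΣVar(i)/σ²_total) = (6/5)·(1 − 11.38/29.20) = 0.73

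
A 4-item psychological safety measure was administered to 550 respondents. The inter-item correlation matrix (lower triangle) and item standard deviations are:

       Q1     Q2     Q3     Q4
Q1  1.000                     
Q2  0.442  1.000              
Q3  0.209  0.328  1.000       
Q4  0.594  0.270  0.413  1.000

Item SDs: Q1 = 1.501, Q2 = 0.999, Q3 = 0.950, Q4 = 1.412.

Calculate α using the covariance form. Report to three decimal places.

α = 0.707

Σσ²ᵢ = 1.501² + 0.999² + 0.950² + 1.412² = 6.1472
Covariances σ_ij = r_ij · s_i · s_j:
  σ(Q1,Q2) = 0.442 × 1.501 × 0.999 = 0.6628
  σ(Q1,Q3) = 0.209 × 1.501 × 0.950 = 0.2980
  σ(Q1,Q4) = 0.594 × 1.501 × 1.412 = 1.2589
  σ(Q2,Q3) = 0.328 × 0.999 × 0.950 = 0.3113
  σ(Q2,Q4) = 0.270 × 0.999 × 1.412 = 0.3809
  σ(Q3,Q4) = 0.413 × 0.950 × 1.412 = 0.5540
σ²_T = Σσ²ᵢ + 2·Σσ_ij = 6.1472 + 2 × 3.4659 = 13.0790
α = (4/3)·(1 − 6.1472/13.0790) = 0.707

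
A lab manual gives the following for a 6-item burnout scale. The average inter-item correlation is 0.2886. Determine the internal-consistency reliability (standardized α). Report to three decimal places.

standardized α = 0.709

Standardized α = k·r̄ / (1 + (k−1)·r̄) = 6 × 0.2886 / (1 + 5 × 0.2886)
  = 1.7316 / 2.4430 = 0.709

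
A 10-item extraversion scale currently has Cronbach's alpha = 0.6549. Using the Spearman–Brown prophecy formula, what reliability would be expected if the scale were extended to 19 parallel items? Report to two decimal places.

Length factor m = 19/10 = 1.9000
α' = m·α / (1 + (m−1)·α)
   = 19/10 × 0.6549 / (1 + (19/10 − 1) × 0.6549)
   = 1.2443 / 1.5894 = 0.78

predicted reliability = 0.78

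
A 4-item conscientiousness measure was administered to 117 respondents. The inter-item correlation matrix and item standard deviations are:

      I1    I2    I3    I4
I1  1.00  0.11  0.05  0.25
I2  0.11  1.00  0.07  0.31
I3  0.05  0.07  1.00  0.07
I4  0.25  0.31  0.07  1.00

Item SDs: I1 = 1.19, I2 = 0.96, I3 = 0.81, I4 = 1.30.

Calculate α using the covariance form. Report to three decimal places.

α = 0.420

Σσ²ᵢ = 1.19² + 0.96² + 0.81² + 1.30² = 4.6838
Covariances σ_ij = r_ij · s_i · s_j:
  σ(I1,I2) = 0.11 × 1.19 × 0.96 = 0.1257
  σ(I1,I3) = 0.05 × 1.19 × 0.81 = 0.0482
  σ(I1,I4) = 0.25 × 1.19 × 1.30 = 0.3867
  σ(I2,I3) = 0.07 × 0.96 × 0.81 = 0.0544
  σ(I2,I4) = 0.31 × 0.96 × 1.30 = 0.3869
  σ(I3,I4) = 0.07 × 0.81 × 1.30 = 0.0737
σ²_T = Σσ²ᵢ + 2·Σσ_ij = 4.6838 + 2 × 1.0756 = 6.8350
α = (4/3)·(1 − 4.6838/6.8350) = 0.420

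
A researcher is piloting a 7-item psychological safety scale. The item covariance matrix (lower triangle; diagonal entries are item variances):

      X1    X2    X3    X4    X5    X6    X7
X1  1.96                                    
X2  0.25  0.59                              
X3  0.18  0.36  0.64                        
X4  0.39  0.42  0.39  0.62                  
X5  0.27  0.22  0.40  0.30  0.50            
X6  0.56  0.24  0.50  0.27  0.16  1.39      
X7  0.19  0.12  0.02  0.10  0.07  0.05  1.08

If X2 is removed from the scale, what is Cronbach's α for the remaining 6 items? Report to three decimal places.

Remaining items: X1, X3, X4, X5, X6, X7 (k = 6).
Σσᵢ² = 1.96 + 0.64 + 0.62 + 0.50 + 1.39 + 1.08 = 6.19
Var(T) = 6.19 + 2 × 3.85 = 13.89
α (item deleted) = (6/5)·(1 − 6.19/13.89) = 0.665

α = 0.665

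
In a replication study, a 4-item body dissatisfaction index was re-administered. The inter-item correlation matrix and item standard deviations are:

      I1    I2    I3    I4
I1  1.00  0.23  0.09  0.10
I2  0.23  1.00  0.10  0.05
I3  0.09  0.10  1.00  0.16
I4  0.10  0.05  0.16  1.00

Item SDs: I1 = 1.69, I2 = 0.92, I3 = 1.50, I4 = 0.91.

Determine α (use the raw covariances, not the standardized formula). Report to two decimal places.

Σσ²ᵢ = 1.69² + 0.92² + 1.50² + 0.91² = 6.7806
Covariances σ_ij = r_ij · s_i · s_j:
  σ(I1,I2) = 0.23 × 1.69 × 0.92 = 0.3576
  σ(I1,I3) = 0.09 × 1.69 × 1.50 = 0.2281
  σ(I1,I4) = 0.10 × 1.69 × 0.91 = 0.1538
  σ(I2,I3) = 0.10 × 0.92 × 1.50 = 0.1380
  σ(I2,I4) = 0.05 × 0.92 × 0.91 = 0.0419
  σ(I3,I4) = 0.16 × 1.50 × 0.91 = 0.2184
σ²_T = Σσ²ᵢ + 2·Σσ_ij = 6.7806 + 2 × 1.1378 = 9.0562
α = (4/3)·(1 − 6.7806/9.0562) = 0.34

α = 0.34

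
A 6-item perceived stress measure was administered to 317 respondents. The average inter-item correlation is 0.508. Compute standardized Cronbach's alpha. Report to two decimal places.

Standardized α = k·r̄ / (1 + (k−1)·r̄) = 6 × 0.508 / (1 + 5 × 0.508)
  = 3.0480 / 3.5400 = 0.86

α = 0.86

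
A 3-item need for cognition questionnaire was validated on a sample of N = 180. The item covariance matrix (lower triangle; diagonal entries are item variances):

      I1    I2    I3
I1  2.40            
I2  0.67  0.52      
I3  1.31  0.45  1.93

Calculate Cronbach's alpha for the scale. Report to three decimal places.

ΣVar(i) = 2.40 + 0.52 + 1.93 = 4.85
Sum of off-diagonal covariances = 2.43
σ²_total = 4.85 + 2 × 2.43 = 9.71
α = (k/(k−1))·(1 − ΣVar(i)/σ²_total) = (3/2)·(1 − 4.85/9.71) = 0.751

Cronbach's alpha = 0.751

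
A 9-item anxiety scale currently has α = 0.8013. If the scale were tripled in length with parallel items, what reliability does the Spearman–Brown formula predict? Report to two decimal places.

Length factor m = 3
α' = m·α / (1 + (m−1)·α)
   = 3 × 0.8013 / (1 + (3 − 1) × 0.8013)
   = 2.4039 / 2.6026 = 0.92

predicted reliability = 0.92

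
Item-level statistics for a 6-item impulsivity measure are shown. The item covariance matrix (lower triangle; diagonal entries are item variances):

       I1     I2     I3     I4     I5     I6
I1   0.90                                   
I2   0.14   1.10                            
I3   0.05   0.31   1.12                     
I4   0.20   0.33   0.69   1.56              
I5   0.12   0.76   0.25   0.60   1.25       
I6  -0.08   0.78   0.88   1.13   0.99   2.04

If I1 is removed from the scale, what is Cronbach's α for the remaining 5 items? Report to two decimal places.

Remaining items: I2, I3, I4, I5, I6 (k = 5).
ΣVar(i) = 1.10 + 1.12 + 1.56 + 1.25 + 2.04 = 7.07
total variance = 7.07 + 2 × 6.72 = 20.51
α (item deleted) = (5/4)·(1 − 7.07/20.51) = 0.82

Cronbach's α = 0.82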